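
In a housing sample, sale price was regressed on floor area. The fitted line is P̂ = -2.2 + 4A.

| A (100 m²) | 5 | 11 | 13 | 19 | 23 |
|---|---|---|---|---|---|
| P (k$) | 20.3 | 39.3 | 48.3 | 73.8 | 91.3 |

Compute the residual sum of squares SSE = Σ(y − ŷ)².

SSE = 17

A=5: P̂ = -2.2 + 4·5 = 17.8; e = 20.3 − 17.8 = 2.5
A=11: P̂ = -2.2 + 4·11 = 41.8; e = 39.3 − 41.8 = -2.5
A=13: P̂ = -2.2 + 4·13 = 49.8; e = 48.3 − 49.8 = -1.5
A=19: P̂ = -2.2 + 4·19 = 73.8; e = 73.8 − 73.8 = 0
A=23: P̂ = -2.2 + 4·23 = 89.8; e = 91.3 − 89.8 = 1.5
SSE = 6.25 + 6.25 + 2.25 + 0 + 2.25 = 17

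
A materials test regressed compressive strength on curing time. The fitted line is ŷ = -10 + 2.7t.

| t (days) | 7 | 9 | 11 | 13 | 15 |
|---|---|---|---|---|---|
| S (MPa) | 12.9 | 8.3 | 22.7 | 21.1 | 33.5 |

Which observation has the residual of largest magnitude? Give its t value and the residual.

t = 9, r = -6

t=7: ŷ = -10 + 2.7·7 = 8.9; r = 12.9 − 8.9 = 4
t=9: ŷ = -10 + 2.7·9 = 14.3; r = 8.3 − 14.3 = -6
t=11: ŷ = -10 + 2.7·11 = 19.7; r = 22.7 − 19.7 = 3
t=13: ŷ = -10 + 2.7·13 = 25.1; r = 21.1 − 25.1 = -4
t=15: ŷ = -10 + 2.7·15 = 30.5; r = 33.5 − 30.5 = 3
Largest |r| is 6 at t = 9, residual -6.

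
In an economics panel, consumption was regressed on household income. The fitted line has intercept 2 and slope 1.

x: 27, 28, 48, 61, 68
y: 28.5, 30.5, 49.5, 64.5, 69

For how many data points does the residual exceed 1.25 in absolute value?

1

x=27: ŷ = 2 + 27 = 29; e = 28.5 − 29 = -0.5
x=28: ŷ = 2 + 28 = 30; e = 30.5 − 30 = 0.5
x=48: ŷ = 2 + 48 = 50; e = 49.5 − 50 = -0.5
x=61: ŷ = 2 + 61 = 63; e = 64.5 − 63 = 1.5
x=68: ŷ = 2 + 68 = 70; e = 69 − 70 = -1
|e| > 1.25: x=61 (|e|=1.5) → 1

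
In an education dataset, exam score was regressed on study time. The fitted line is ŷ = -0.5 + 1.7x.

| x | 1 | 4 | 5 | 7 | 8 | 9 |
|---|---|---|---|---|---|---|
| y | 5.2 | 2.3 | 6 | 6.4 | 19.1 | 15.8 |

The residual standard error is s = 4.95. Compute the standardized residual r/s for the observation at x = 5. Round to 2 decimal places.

ŷ = -0.5 + 1.7·5 = 8
r = 6 − 8 = -2
r/s = -2 / 4.95 = -0.40

-0.40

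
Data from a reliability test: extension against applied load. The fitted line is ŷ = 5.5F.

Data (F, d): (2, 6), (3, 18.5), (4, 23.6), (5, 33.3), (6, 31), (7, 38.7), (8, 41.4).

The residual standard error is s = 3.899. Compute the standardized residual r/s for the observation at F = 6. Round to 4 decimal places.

-0.5130

ŷ = 5.5·6 = 33
r = 31 − 33 = -2
r/s = -2 / 3.899 = -0.5130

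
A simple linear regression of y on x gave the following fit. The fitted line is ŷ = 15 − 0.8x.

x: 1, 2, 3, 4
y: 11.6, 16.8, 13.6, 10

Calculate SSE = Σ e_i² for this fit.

x=1: ŷ = 15 − 0.8·1 = 14.2; e = 11.6 − 14.2 = -2.6
x=2: ŷ = 15 − 0.8·2 = 13.4; e = 16.8 − 13.4 = 3.4
x=3: ŷ = 15 − 0.8·3 = 12.6; e = 13.6 − 12.6 = 1
x=4: ŷ = 15 − 0.8·4 = 11.8; e = 10 − 11.8 = -1.8
SSE = 6.76 + 11.56 + 1 + 3.24 = 22.56

SSE = 22.56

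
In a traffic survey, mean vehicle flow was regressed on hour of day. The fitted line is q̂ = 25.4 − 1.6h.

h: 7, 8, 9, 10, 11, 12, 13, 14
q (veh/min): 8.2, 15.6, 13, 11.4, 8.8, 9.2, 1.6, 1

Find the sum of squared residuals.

SSE = 76

h=7: q̂ = 25.4 − 1.6·7 = 14.2; r = 8.2 − 14.2 = -6
h=8: q̂ = 25.4 − 1.6·8 = 12.6; r = 15.6 − 12.6 = 3
h=9: q̂ = 25.4 − 1.6·9 = 11; r = 13 − 11 = 2
h=10: q̂ = 25.4 − 1.6·10 = 9.4; r = 11.4 − 9.4 = 2
h=11: q̂ = 25.4 − 1.6·11 = 7.8; r = 8.8 − 7.8 = 1
h=12: q̂ = 25.4 − 1.6·12 = 6.2; r = 9.2 − 6.2 = 3
h=13: q̂ = 25.4 − 1.6·13 = 4.6; r = 1.6 − 4.6 = -3
h=14: q̂ = 25.4 − 1.6·14 = 3; r = 1 − 3 = -2
SSE = 36 + 9 + 4 + 4 + 1 + 9 + 9 + 4 = 76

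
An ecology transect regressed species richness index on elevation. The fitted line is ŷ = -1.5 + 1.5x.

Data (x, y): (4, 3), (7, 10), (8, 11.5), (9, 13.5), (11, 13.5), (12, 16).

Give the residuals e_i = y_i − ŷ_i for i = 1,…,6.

x=4: ŷ = -1.5 + 1.5·4 = 4.5; e = 3 − 4.5 = -1.5
x=7: ŷ = -1.5 + 1.5·7 = 9; e = 10 − 9 = 1
x=8: ŷ = -1.5 + 1.5·8 = 10.5; e = 11.5 − 10.5 = 1
x=9: ŷ = -1.5 + 1.5·9 = 12; e = 13.5 − 12 = 1.5
x=11: ŷ = -1.5 + 1.5·11 = 15; e = 13.5 − 15 = -1.5
x=12: ŷ = -1.5 + 1.5·12 = 16.5; e = 16 − 16.5 = -0.5

-1.5, 1, 1, 1.5, -1.5, -0.5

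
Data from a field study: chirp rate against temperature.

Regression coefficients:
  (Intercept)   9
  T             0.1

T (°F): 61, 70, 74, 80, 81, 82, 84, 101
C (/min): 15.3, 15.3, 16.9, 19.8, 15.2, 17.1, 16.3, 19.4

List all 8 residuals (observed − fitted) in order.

0.2, -0.7, 0.5, 2.8, -1.9, -0.1, -1.1, 0.3

T=61: Ĉ = 9 + 0.1·61 = 15.1; e = 15.3 − 15.1 = 0.2
T=70: Ĉ = 9 + 0.1·70 = 16; e = 15.3 − 16 = -0.7
T=74: Ĉ = 9 + 0.1·74 = 16.4; e = 16.9 − 16.4 = 0.5
T=80: Ĉ = 9 + 0.1·80 = 17; e = 19.8 − 17 = 2.8
T=81: Ĉ = 9 + 0.1·81 = 17.1; e = 15.2 − 17.1 = -1.9
T=82: Ĉ = 9 + 0.1·82 = 17.2; e = 17.1 − 17.2 = -0.1
T=84: Ĉ = 9 + 0.1·84 = 17.4; e = 16.3 − 17.4 = -1.1
T=101: Ĉ = 9 + 0.1·101 = 19.1; e = 19.4 − 19.1 = 0.3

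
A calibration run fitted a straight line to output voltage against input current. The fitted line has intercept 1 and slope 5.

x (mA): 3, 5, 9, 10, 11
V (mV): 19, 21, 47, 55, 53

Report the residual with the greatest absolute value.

x=3: V̂ = 1 + 5·3 = 16; e = 19 − 16 = 3
x=5: V̂ = 1 + 5·5 = 26; e = 21 − 26 = -5
x=9: V̂ = 1 + 5·9 = 46; e = 47 − 46 = 1
x=10: V̂ = 1 + 5·10 = 51; e = 55 − 51 = 4
x=11: V̂ = 1 + 5·11 = 56; e = 53 − 56 = -3
Largest |e| is 5 at x = 5, residual -5.

e = -5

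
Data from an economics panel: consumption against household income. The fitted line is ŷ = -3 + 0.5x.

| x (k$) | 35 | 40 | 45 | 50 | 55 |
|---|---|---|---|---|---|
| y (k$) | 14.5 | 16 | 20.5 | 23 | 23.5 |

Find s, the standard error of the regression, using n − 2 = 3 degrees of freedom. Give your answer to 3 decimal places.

s = 1.155

x=35: ŷ = -3 + 0.5·35 = 14.5; e = 14.5 − 14.5 = 0
x=40: ŷ = -3 + 0.5·40 = 17; e = 16 − 17 = -1
x=45: ŷ = -3 + 0.5·45 = 19.5; e = 20.5 − 19.5 = 1
x=50: ŷ = -3 + 0.5·50 = 22; e = 23 − 22 = 1
x=55: ŷ = -3 + 0.5·55 = 24.5; e = 23.5 − 24.5 = -1
SSE = 0 + 1 + 1 + 1 + 1 = 4
s = √(4/3) = √1.33333 ≈ 1.155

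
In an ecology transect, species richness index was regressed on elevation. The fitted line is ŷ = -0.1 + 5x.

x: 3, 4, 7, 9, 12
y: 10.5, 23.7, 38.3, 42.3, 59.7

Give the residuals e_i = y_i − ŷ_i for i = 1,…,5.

-4.4, 3.8, 3.4, -2.6, -0.2

x=3: ŷ = -0.1 + 5·3 = 14.9; e = 10.5 − 14.9 = -4.4
x=4: ŷ = -0.1 + 5·4 = 19.9; e = 23.7 − 19.9 = 3.8
x=7: ŷ = -0.1 + 5·7 = 34.9; e = 38.3 − 34.9 = 3.4
x=9: ŷ = -0.1 + 5·9 = 44.9; e = 42.3 − 44.9 = -2.6
x=12: ŷ = -0.1 + 5·12 = 59.9; e = 59.7 − 59.9 = -0.2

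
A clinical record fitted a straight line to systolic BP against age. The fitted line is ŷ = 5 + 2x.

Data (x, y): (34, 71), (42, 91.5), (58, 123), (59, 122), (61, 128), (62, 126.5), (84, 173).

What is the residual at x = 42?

ŷ = 5 + 2·42 = 89
r = 91.5 − 89 = 2.5

r = 2.5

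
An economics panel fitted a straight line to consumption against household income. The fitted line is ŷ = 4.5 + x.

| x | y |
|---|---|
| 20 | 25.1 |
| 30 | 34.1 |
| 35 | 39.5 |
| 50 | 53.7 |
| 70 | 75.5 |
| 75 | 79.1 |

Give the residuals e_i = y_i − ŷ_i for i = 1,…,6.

0.6, -0.4, 0, -0.8, 1, -0.4

x=20: ŷ = 4.5 + 20 = 24.5; e = 25.1 − 24.5 = 0.6
x=30: ŷ = 4.5 + 30 = 34.5; e = 34.1 − 34.5 = -0.4
x=35: ŷ = 4.5 + 35 = 39.5; e = 39.5 − 39.5 = 0
x=50: ŷ = 4.5 + 50 = 54.5; e = 53.7 − 54.5 = -0.8
x=70: ŷ = 4.5 + 70 = 74.5; e = 75.5 − 74.5 = 1
x=75: ŷ = 4.5 + 75 = 79.5; e = 79.1 − 79.5 = -0.4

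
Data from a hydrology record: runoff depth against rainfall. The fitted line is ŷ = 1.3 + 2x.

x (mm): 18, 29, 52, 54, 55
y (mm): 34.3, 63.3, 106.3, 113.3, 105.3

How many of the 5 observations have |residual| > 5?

1

x=18: ŷ = 1.3 + 2·18 = 37.3; e = 34.3 − 37.3 = -3
x=29: ŷ = 1.3 + 2·29 = 59.3; e = 63.3 − 59.3 = 4
x=52: ŷ = 1.3 + 2·52 = 105.3; e = 106.3 − 105.3 = 1
x=54: ŷ = 1.3 + 2·54 = 109.3; e = 113.3 − 109.3 = 4
x=55: ŷ = 1.3 + 2·55 = 111.3; e = 105.3 − 111.3 = -6
|e| > 5: x=55 (|e|=6) → 1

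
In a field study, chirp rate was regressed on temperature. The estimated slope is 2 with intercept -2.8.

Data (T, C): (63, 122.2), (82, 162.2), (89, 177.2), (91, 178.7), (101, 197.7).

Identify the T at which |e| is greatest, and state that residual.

T = 89, e = 2

T=63: Ĉ = -2.8 + 2·63 = 123.2; e = 122.2 − 123.2 = -1
T=82: Ĉ = -2.8 + 2·82 = 161.2; e = 162.2 − 161.2 = 1
T=89: Ĉ = -2.8 + 2·89 = 175.2; e = 177.2 − 175.2 = 2
T=91: Ĉ = -2.8 + 2·91 = 179.2; e = 178.7 − 179.2 = -0.5
T=101: Ĉ = -2.8 + 2·101 = 199.2; e = 197.7 − 199.2 = -1.5
Largest |e| is 2 at T = 89, residual 2.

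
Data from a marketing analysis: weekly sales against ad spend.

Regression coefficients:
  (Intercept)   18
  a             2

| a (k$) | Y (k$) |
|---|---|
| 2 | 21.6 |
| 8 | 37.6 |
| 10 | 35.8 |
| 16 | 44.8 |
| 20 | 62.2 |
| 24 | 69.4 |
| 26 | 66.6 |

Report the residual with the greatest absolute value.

a=2: ŷ = 18 + 2·2 = 22; e = 21.6 − 22 = -0.4
a=8: ŷ = 18 + 2·8 = 34; e = 37.6 − 34 = 3.6
a=10: ŷ = 18 + 2·10 = 38; e = 35.8 − 38 = -2.2
a=16: ŷ = 18 + 2·16 = 50; e = 44.8 − 50 = -5.2
a=20: ŷ = 18 + 2·20 = 58; e = 62.2 − 58 = 4.2
a=24: ŷ = 18 + 2·24 = 66; e = 69.4 − 66 = 3.4
a=26: ŷ = 18 + 2·26 = 70; e = 66.6 − 70 = -3.4
Largest |e| is 5.2 at a = 16, residual -5.2.

e = -5.2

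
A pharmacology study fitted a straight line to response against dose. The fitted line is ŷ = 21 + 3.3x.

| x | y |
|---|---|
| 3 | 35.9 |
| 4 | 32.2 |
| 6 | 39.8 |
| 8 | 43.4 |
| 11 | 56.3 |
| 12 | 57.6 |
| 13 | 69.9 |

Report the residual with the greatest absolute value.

e = 6

x=3: ŷ = 21 + 3.3·3 = 30.9; e = 35.9 − 30.9 = 5
x=4: ŷ = 21 + 3.3·4 = 34.2; e = 32.2 − 34.2 = -2
x=6: ŷ = 21 + 3.3·6 = 40.8; e = 39.8 − 40.8 = -1
x=8: ŷ = 21 + 3.3·8 = 47.4; e = 43.4 − 47.4 = -4
x=11: ŷ = 21 + 3.3·11 = 57.3; e = 56.3 − 57.3 = -1
x=12: ŷ = 21 + 3.3·12 = 60.6; e = 57.6 − 60.6 = -3
x=13: ŷ = 21 + 3.3·13 = 63.9; e = 69.9 − 63.9 = 6
Largest |e| is 6 at x = 13, residual 6.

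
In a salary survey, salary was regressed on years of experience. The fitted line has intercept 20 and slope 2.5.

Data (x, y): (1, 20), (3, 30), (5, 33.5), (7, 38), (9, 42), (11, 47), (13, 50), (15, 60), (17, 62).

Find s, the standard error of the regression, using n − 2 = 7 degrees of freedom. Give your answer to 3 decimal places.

x=1: ŷ = 20 + 2.5·1 = 22.5; r = 20 − 22.5 = -2.5
x=3: ŷ = 20 + 2.5·3 = 27.5; r = 30 − 27.5 = 2.5
x=5: ŷ = 20 + 2.5·5 = 32.5; r = 33.5 − 32.5 = 1
x=7: ŷ = 20 + 2.5·7 = 37.5; r = 38 − 37.5 = 0.5
x=9: ŷ = 20 + 2.5·9 = 42.5; r = 42 − 42.5 = -0.5
x=11: ŷ = 20 + 2.5·11 = 47.5; r = 47 − 47.5 = -0.5
x=13: ŷ = 20 + 2.5·13 = 52.5; r = 50 − 52.5 = -2.5
x=15: ŷ = 20 + 2.5·15 = 57.5; r = 60 − 57.5 = 2.5
x=17: ŷ = 20 + 2.5·17 = 62.5; r = 62 − 62.5 = -0.5
SSE = 6.25 + 6.25 + 1 + 0.25 + 0.25 + 0.25 + 6.25 + 6.25 + 0.25 = 27
s = √(27/7) = √3.85714 ≈ 1.964

s = 1.964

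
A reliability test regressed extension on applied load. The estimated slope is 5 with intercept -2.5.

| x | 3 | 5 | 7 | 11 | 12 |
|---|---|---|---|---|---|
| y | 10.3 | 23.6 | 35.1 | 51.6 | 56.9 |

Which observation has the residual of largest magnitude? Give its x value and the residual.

x=3: ŷ = -2.5 + 5·3 = 12.5; r = 10.3 − 12.5 = -2.2
x=5: ŷ = -2.5 + 5·5 = 22.5; r = 23.6 − 22.5 = 1.1
x=7: ŷ = -2.5 + 5·7 = 32.5; r = 35.1 − 32.5 = 2.6
x=11: ŷ = -2.5 + 5·11 = 52.5; r = 51.6 − 52.5 = -0.9
x=12: ŷ = -2.5 + 5·12 = 57.5; r = 56.9 − 57.5 = -0.6
Largest |r| is 2.6 at x = 7, residual 2.6.

x = 7, r = 2.6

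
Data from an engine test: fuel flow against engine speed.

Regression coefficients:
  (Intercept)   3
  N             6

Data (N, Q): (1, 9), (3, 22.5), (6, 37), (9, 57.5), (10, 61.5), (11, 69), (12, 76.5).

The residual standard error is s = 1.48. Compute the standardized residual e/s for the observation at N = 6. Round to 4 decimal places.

-1.3514

ŷ = 3 + 6·6 = 39
e = 37 − 39 = -2
e/s = -2 / 1.48 = -1.3514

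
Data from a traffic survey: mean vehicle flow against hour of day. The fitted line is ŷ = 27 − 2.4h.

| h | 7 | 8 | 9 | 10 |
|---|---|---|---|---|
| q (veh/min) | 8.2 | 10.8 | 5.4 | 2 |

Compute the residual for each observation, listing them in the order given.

-2, 3, 0, -1

h=7: ŷ = 27 − 2.4·7 = 10.2; e = 8.2 − 10.2 = -2
h=8: ŷ = 27 − 2.4·8 = 7.8; e = 10.8 − 7.8 = 3
h=9: ŷ = 27 − 2.4·9 = 5.4; e = 5.4 − 5.4 = 0
h=10: ŷ = 27 − 2.4·10 = 3; e = 2 − 3 = -1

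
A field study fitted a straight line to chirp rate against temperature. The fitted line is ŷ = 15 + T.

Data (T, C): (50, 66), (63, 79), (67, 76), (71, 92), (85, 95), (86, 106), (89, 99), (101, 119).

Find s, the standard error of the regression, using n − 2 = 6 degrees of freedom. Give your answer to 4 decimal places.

T=50: ŷ = 15 + 50 = 65; r = 66 − 65 = 1
T=63: ŷ = 15 + 63 = 78; r = 79 − 78 = 1
T=67: ŷ = 15 + 67 = 82; r = 76 − 82 = -6
T=71: ŷ = 15 + 71 = 86; r = 92 − 86 = 6
T=85: ŷ = 15 + 85 = 100; r = 95 − 100 = -5
T=86: ŷ = 15 + 86 = 101; r = 106 − 101 = 5
T=89: ŷ = 15 + 89 = 104; r = 99 − 104 = -5
T=101: ŷ = 15 + 101 = 116; r = 119 − 116 = 3
SSE = 1 + 1 + 36 + 36 + 25 + 25 + 25 + 9 = 158
s = √(158/6) = √26.3333 ≈ 5.1316

s = 5.1316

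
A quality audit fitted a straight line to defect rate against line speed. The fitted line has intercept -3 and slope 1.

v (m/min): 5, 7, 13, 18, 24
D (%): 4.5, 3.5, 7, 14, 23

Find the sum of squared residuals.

SSE = 20.5

v=5: D̂ = -3 + 5 = 2; r = 4.5 − 2 = 2.5
v=7: D̂ = -3 + 7 = 4; r = 3.5 − 4 = -0.5
v=13: D̂ = -3 + 13 = 10; r = 7 − 10 = -3
v=18: D̂ = -3 + 18 = 15; r = 14 − 15 = -1
v=24: D̂ = -3 + 24 = 21; r = 23 − 21 = 2
SSE = 6.25 + 0.25 + 9 + 1 + 4 = 20.5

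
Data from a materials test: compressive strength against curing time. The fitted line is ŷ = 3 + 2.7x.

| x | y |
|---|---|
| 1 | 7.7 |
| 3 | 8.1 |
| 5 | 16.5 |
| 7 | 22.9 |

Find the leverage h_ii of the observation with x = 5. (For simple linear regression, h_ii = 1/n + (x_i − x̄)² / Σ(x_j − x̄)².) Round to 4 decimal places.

x̄ = (1 + 3 + 5 + 7)/4 = 4
Σ(x − x̄)² = 9 + 1 + 1 + 9 = 20
h = 1/4 + (1)²/20 = 0.25 + 0.05 = 0.3000

h = 0.3000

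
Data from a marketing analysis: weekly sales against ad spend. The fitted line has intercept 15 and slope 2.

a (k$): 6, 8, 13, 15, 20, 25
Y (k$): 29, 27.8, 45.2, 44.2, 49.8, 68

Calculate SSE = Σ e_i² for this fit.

a=6: Ŷ = 15 + 2·6 = 27; e = 29 − 27 = 2
a=8: Ŷ = 15 + 2·8 = 31; e = 27.8 − 31 = -3.2
a=13: Ŷ = 15 + 2·13 = 41; e = 45.2 − 41 = 4.2
a=15: Ŷ = 15 + 2·15 = 45; e = 44.2 − 45 = -0.8
a=20: Ŷ = 15 + 2·20 = 55; e = 49.8 − 55 = -5.2
a=25: Ŷ = 15 + 2·25 = 65; e = 68 − 65 = 3
SSE = 4 + 10.24 + 17.64 + 0.64 + 27.04 + 9 = 68.56

SSE = 68.56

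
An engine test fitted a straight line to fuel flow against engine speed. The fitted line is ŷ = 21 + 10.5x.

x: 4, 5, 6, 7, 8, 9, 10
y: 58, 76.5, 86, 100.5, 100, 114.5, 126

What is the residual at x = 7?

e = 6

ŷ = 21 + 10.5·7 = 94.5
e = 100.5 − 94.5 = 6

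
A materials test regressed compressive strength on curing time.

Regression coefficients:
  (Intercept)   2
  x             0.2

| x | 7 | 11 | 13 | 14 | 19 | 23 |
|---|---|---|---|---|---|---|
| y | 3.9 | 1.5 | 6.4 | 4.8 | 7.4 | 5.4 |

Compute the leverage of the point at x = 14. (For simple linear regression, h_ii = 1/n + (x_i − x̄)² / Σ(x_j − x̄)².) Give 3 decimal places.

x̄ = (7 + 11 + 13 + 14 + 19 + 23)/6 = 14.5
Σ(x − x̄)² = 56.25 + 12.25 + 2.25 + 0.25 + 20.25 + 72.25 = 163.5
h = 1/6 + (-0.5)²/163.5 = 0.166667 + 0.00152905 = 0.168

h = 0.168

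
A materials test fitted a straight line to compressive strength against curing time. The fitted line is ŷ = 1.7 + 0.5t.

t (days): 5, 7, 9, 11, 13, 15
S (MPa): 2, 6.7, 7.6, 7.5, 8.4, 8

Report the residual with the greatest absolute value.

t=5: ŷ = 1.7 + 0.5·5 = 4.2; r = 2 − 4.2 = -2.2
t=7: ŷ = 1.7 + 0.5·7 = 5.2; r = 6.7 − 5.2 = 1.5
t=9: ŷ = 1.7 + 0.5·9 = 6.2; r = 7.6 − 6.2 = 1.4
t=11: ŷ = 1.7 + 0.5·11 = 7.2; r = 7.5 − 7.2 = 0.3
t=13: ŷ = 1.7 + 0.5·13 = 8.2; r = 8.4 − 8.2 = 0.2
t=15: ŷ = 1.7 + 0.5·15 = 9.2; r = 8 − 9.2 = -1.2
Largest |r| is 2.2 at t = 5, residual -2.2.

r = -2.2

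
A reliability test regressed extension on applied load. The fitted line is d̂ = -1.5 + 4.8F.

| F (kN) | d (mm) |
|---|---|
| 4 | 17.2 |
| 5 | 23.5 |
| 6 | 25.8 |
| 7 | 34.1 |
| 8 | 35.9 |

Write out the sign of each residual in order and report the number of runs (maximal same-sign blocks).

5 runs

F=4: d̂ = -1.5 + 4.8·4 = 17.7; e = 17.2 − 17.7 = -0.5
F=5: d̂ = -1.5 + 4.8·5 = 22.5; e = 23.5 − 22.5 = 1
F=6: d̂ = -1.5 + 4.8·6 = 27.3; e = 25.8 − 27.3 = -1.5
F=7: d̂ = -1.5 + 4.8·7 = 32.1; e = 34.1 − 32.1 = 2
F=8: d̂ = -1.5 + 4.8·8 = 36.9; e = 35.9 − 36.9 = -1
Signs: − + − + −
Runs: −×1, +×1, −×1, +×1, −×1 → 5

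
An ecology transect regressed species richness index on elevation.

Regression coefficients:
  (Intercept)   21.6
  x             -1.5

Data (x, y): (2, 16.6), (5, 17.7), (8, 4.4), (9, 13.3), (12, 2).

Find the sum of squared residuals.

SSE = 73.6

x=2: ŷ = 21.6 − 1.5·2 = 18.6; e = 16.6 − 18.6 = -2
x=5: ŷ = 21.6 − 1.5·5 = 14.1; e = 17.7 − 14.1 = 3.6
x=8: ŷ = 21.6 − 1.5·8 = 9.6; e = 4.4 − 9.6 = -5.2
x=9: ŷ = 21.6 − 1.5·9 = 8.1; e = 13.3 − 8.1 = 5.2
x=12: ŷ = 21.6 − 1.5·12 = 3.6; e = 2 − 3.6 = -1.6
SSE = 4 + 12.96 + 27.04 + 27.04 + 2.56 = 73.6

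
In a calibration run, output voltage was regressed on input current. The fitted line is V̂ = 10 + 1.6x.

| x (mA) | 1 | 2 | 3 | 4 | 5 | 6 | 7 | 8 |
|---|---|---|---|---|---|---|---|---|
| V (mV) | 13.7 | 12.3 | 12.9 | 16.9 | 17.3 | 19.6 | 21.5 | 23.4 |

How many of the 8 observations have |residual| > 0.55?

x=1: V̂ = 10 + 1.6·1 = 11.6; r = 13.7 − 11.6 = 2.1
x=2: V̂ = 10 + 1.6·2 = 13.2; r = 12.3 − 13.2 = -0.9
x=3: V̂ = 10 + 1.6·3 = 14.8; r = 12.9 − 14.8 = -1.9
x=4: V̂ = 10 + 1.6·4 = 16.4; r = 16.9 − 16.4 = 0.5
x=5: V̂ = 10 + 1.6·5 = 18; r = 17.3 − 18 = -0.7
x=6: V̂ = 10 + 1.6·6 = 19.6; r = 19.6 − 19.6 = 0
x=7: V̂ = 10 + 1.6·7 = 21.2; r = 21.5 − 21.2 = 0.3
x=8: V̂ = 10 + 1.6·8 = 22.8; r = 23.4 − 22.8 = 0.6
|r| > 0.55: x=1 (|r|=2.1), x=2 (|r|=0.9), x=3 (|r|=1.9), x=5 (|r|=0.7), x=8 (|r|=0.6) → 5

5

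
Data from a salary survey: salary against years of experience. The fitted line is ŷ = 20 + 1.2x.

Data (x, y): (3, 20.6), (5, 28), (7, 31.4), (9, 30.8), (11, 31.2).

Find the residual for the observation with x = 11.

e = -2

ŷ = 20 + 1.2·11 = 33.2
e = 31.2 − 33.2 = -2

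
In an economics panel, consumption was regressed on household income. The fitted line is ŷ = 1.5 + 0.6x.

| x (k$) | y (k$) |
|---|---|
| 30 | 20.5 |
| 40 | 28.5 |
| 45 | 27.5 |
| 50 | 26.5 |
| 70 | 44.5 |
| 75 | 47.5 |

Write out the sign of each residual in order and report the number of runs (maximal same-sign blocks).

3 runs

x=30: ŷ = 1.5 + 0.6·30 = 19.5; r = 20.5 − 19.5 = 1
x=40: ŷ = 1.5 + 0.6·40 = 25.5; r = 28.5 − 25.5 = 3
x=45: ŷ = 1.5 + 0.6·45 = 28.5; r = 27.5 − 28.5 = -1
x=50: ŷ = 1.5 + 0.6·50 = 31.5; r = 26.5 − 31.5 = -5
x=70: ŷ = 1.5 + 0.6·70 = 43.5; r = 44.5 − 43.5 = 1
x=75: ŷ = 1.5 + 0.6·75 = 46.5; r = 47.5 − 46.5 = 1
Signs: + + − − + +
Runs: +×2, −×2, +×2 → 3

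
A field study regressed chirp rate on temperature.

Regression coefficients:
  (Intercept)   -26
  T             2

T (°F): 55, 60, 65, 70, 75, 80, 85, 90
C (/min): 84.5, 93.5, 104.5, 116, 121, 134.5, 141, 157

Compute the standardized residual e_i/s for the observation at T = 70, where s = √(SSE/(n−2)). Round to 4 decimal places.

0.8660

T=55: Ĉ = -26 + 2·55 = 84; e = 84.5 − 84 = 0.5
T=60: Ĉ = -26 + 2·60 = 94; e = 93.5 − 94 = -0.5
T=65: Ĉ = -26 + 2·65 = 104; e = 104.5 − 104 = 0.5
T=70: Ĉ = -26 + 2·70 = 114; e = 116 − 114 = 2
T=75: Ĉ = -26 + 2·75 = 124; e = 121 − 124 = -3
T=80: Ĉ = -26 + 2·80 = 134; e = 134.5 − 134 = 0.5
T=85: Ĉ = -26 + 2·85 = 144; e = 141 − 144 = -3
T=90: Ĉ = -26 + 2·90 = 154; e = 157 − 154 = 3
SSE = 0.25 + 0.25 + 0.25 + 4 + 9 + 0.25 + 9 + 9 = 32
s = √(32/6) = 2.3094
e/s = 2 / 2.3094 = 0.8660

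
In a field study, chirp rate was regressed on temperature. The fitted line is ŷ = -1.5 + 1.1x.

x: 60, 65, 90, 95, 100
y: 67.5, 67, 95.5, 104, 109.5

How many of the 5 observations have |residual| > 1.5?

3

x=60: ŷ = -1.5 + 1.1·60 = 64.5; r = 67.5 − 64.5 = 3
x=65: ŷ = -1.5 + 1.1·65 = 70; r = 67 − 70 = -3
x=90: ŷ = -1.5 + 1.1·90 = 97.5; r = 95.5 − 97.5 = -2
x=95: ŷ = -1.5 + 1.1·95 = 103; r = 104 − 103 = 1
x=100: ŷ = -1.5 + 1.1·100 = 108.5; r = 109.5 − 108.5 = 1
|r| > 1.5: x=60 (|r|=3), x=65 (|r|=3), x=90 (|r|=2) → 3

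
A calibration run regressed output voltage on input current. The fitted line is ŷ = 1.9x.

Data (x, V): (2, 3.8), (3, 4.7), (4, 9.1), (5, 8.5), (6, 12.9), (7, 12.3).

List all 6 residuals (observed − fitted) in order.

x=2: ŷ = 1.9·2 = 3.8; e = 3.8 − 3.8 = 0
x=3: ŷ = 1.9·3 = 5.7; e = 4.7 − 5.7 = -1
x=4: ŷ = 1.9·4 = 7.6; e = 9.1 − 7.6 = 1.5
x=5: ŷ = 1.9·5 = 9.5; e = 8.5 − 9.5 = -1
x=6: ŷ = 1.9·6 = 11.4; e = 12.9 − 11.4 = 1.5
x=7: ŷ = 1.9·7 = 13.3; e = 12.3 − 13.3 = -1

0, -1, 1.5, -1, 1.5, -1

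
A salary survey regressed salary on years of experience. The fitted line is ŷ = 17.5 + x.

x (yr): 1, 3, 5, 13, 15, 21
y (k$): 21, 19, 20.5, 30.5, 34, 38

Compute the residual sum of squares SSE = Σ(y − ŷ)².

SSE = 15

x=1: ŷ = 17.5 + 1 = 18.5; e = 21 − 18.5 = 2.5
x=3: ŷ = 17.5 + 3 = 20.5; e = 19 − 20.5 = -1.5
x=5: ŷ = 17.5 + 5 = 22.5; e = 20.5 − 22.5 = -2
x=13: ŷ = 17.5 + 13 = 30.5; e = 30.5 − 30.5 = 0
x=15: ŷ = 17.5 + 15 = 32.5; e = 34 − 32.5 = 1.5
x=21: ŷ = 17.5 + 21 = 38.5; e = 38 − 38.5 = -0.5
SSE = 6.25 + 2.25 + 4 + 0 + 2.25 + 0.25 = 15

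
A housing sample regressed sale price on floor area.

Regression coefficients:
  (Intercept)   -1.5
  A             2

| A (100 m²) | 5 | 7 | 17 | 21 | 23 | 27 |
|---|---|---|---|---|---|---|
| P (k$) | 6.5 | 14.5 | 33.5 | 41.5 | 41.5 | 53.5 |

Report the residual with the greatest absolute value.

r = -3

A=5: ŷ = -1.5 + 2·5 = 8.5; r = 6.5 − 8.5 = -2
A=7: ŷ = -1.5 + 2·7 = 12.5; r = 14.5 − 12.5 = 2
A=17: ŷ = -1.5 + 2·17 = 32.5; r = 33.5 − 32.5 = 1
A=21: ŷ = -1.5 + 2·21 = 40.5; r = 41.5 − 40.5 = 1
A=23: ŷ = -1.5 + 2·23 = 44.5; r = 41.5 − 44.5 = -3
A=27: ŷ = -1.5 + 2·27 = 52.5; r = 53.5 − 52.5 = 1
Largest |r| is 3 at A = 23, residual -3.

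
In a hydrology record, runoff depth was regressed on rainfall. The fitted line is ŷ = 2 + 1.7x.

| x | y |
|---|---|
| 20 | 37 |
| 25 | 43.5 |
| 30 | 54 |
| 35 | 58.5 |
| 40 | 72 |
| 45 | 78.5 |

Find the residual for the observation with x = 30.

ŷ = 2 + 1.7·30 = 53
r = 54 − 53 = 1

r = 1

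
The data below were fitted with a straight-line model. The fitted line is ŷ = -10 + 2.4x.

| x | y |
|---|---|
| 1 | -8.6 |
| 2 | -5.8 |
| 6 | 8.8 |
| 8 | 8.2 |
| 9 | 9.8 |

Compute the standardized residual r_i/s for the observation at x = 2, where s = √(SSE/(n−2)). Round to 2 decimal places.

x=1: ŷ = -10 + 2.4·1 = -7.6; r = -8.6 − (-7.6) = -1
x=2: ŷ = -10 + 2.4·2 = -5.2; r = -5.8 − (-5.2) = -0.6
x=6: ŷ = -10 + 2.4·6 = 4.4; r = 8.8 − 4.4 = 4.4
x=8: ŷ = -10 + 2.4·8 = 9.2; r = 8.2 − 9.2 = -1
x=9: ŷ = -10 + 2.4·9 = 11.6; r = 9.8 − 11.6 = -1.8
SSE = 1 + 0.36 + 19.36 + 1 + 3.24 = 24.96
s = √(24.96/3) = 2.88444
r/s = -0.6 / 2.88444 = -0.21

-0.21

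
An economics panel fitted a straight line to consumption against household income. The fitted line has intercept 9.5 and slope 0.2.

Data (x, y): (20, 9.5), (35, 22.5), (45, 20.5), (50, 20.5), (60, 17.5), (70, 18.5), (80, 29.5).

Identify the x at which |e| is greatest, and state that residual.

x=20: ŷ = 9.5 + 0.2·20 = 13.5; e = 9.5 − 13.5 = -4
x=35: ŷ = 9.5 + 0.2·35 = 16.5; e = 22.5 − 16.5 = 6
x=45: ŷ = 9.5 + 0.2·45 = 18.5; e = 20.5 − 18.5 = 2
x=50: ŷ = 9.5 + 0.2·50 = 19.5; e = 20.5 − 19.5 = 1
x=60: ŷ = 9.5 + 0.2·60 = 21.5; e = 17.5 − 21.5 = -4
x=70: ŷ = 9.5 + 0.2·70 = 23.5; e = 18.5 − 23.5 = -5
x=80: ŷ = 9.5 + 0.2·80 = 25.5; e = 29.5 − 25.5 = 4
Largest |e| is 6 at x = 35, residual 6.

x = 35, e = 6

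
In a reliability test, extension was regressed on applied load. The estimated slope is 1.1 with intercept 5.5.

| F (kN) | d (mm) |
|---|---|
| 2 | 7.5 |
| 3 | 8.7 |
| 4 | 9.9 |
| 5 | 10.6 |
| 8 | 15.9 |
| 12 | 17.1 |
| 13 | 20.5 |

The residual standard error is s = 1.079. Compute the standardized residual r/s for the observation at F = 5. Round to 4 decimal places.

ŷ = 5.5 + 1.1·5 = 11
r = 10.6 − 11 = -0.4
r/s = -0.4 / 1.079 = -0.3707

-0.3707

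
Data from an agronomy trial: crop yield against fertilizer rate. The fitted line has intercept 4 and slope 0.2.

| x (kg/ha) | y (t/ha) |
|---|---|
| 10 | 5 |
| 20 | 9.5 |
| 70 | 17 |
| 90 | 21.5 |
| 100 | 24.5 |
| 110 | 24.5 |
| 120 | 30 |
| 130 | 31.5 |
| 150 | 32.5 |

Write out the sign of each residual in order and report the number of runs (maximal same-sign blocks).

7 runs

x=10: ŷ = 4 + 0.2·10 = 6; e = 5 − 6 = -1
x=20: ŷ = 4 + 0.2·20 = 8; e = 9.5 − 8 = 1.5
x=70: ŷ = 4 + 0.2·70 = 18; e = 17 − 18 = -1
x=90: ŷ = 4 + 0.2·90 = 22; e = 21.5 − 22 = -0.5
x=100: ŷ = 4 + 0.2·100 = 24; e = 24.5 − 24 = 0.5
x=110: ŷ = 4 + 0.2·110 = 26; e = 24.5 − 26 = -1.5
x=120: ŷ = 4 + 0.2·120 = 28; e = 30 − 28 = 2
x=130: ŷ = 4 + 0.2·130 = 30; e = 31.5 − 30 = 1.5
x=150: ŷ = 4 + 0.2·150 = 34; e = 32.5 − 34 = -1.5
Signs: − + − − + − + + −
Runs: −×1, +×1, −×2, +×1, −×1, +×2, −×1 → 7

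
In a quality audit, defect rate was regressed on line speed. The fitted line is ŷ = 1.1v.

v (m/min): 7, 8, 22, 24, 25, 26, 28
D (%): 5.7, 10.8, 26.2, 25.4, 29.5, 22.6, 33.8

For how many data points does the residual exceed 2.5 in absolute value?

v=7: ŷ = 1.1·7 = 7.7; e = 5.7 − 7.7 = -2
v=8: ŷ = 1.1·8 = 8.8; e = 10.8 − 8.8 = 2
v=22: ŷ = 1.1·22 = 24.2; e = 26.2 − 24.2 = 2
v=24: ŷ = 1.1·24 = 26.4; e = 25.4 − 26.4 = -1
v=25: ŷ = 1.1·25 = 27.5; e = 29.5 − 27.5 = 2
v=26: ŷ = 1.1·26 = 28.6; e = 22.6 − 28.6 = -6
v=28: ŷ = 1.1·28 = 30.8; e = 33.8 − 30.8 = 3
|e| > 2.5: v=26 (|e|=6), v=28 (|e|=3) → 2

2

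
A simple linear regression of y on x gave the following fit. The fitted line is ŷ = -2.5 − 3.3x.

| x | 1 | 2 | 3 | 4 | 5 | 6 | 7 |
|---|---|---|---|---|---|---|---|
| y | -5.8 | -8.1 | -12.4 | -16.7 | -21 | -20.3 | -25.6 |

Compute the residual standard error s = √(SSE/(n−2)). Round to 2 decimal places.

s = 1.41

x=1: ŷ = -2.5 − 3.3·1 = -5.8; r = -5.8 − (-5.8) = 0
x=2: ŷ = -2.5 − 3.3·2 = -9.1; r = -8.1 − (-9.1) = 1
x=3: ŷ = -2.5 − 3.3·3 = -12.4; r = -12.4 − (-12.4) = 0
x=4: ŷ = -2.5 − 3.3·4 = -15.7; r = -16.7 − (-15.7) = -1
x=5: ŷ = -2.5 − 3.3·5 = -19; r = -21 − (-19) = -2
x=6: ŷ = -2.5 − 3.3·6 = -22.3; r = -20.3 − (-22.3) = 2
x=7: ŷ = -2.5 − 3.3·7 = -25.6; r = -25.6 − (-25.6) = 0
SSE = 0 + 1 + 0 + 1 + 4 + 4 + 0 = 10
s = √(10/5) = √2 ≈ 1.41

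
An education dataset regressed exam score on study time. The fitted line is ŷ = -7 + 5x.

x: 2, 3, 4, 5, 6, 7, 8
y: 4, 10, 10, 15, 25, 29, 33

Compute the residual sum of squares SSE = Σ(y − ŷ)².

SSE = 28

x=2: ŷ = -7 + 5·2 = 3; e = 4 − 3 = 1
x=3: ŷ = -7 + 5·3 = 8; e = 10 − 8 = 2
x=4: ŷ = -7 + 5·4 = 13; e = 10 − 13 = -3
x=5: ŷ = -7 + 5·5 = 18; e = 15 − 18 = -3
x=6: ŷ = -7 + 5·6 = 23; e = 25 − 23 = 2
x=7: ŷ = -7 + 5·7 = 28; e = 29 − 28 = 1
x=8: ŷ = -7 + 5·8 = 33; e = 33 − 33 = 0
SSE = 1 + 4 + 9 + 9 + 4 + 1 + 0 = 28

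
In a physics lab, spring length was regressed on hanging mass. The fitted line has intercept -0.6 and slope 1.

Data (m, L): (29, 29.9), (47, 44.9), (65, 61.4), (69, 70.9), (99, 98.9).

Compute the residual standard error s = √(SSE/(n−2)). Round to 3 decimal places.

s = 2.582

m=29: L̂ = -0.6 + 29 = 28.4; r = 29.9 − 28.4 = 1.5
m=47: L̂ = -0.6 + 47 = 46.4; r = 44.9 − 46.4 = -1.5
m=65: L̂ = -0.6 + 65 = 64.4; r = 61.4 − 64.4 = -3
m=69: L̂ = -0.6 + 69 = 68.4; r = 70.9 − 68.4 = 2.5
m=99: L̂ = -0.6 + 99 = 98.4; r = 98.9 − 98.4 = 0.5
SSE = 2.25 + 2.25 + 9 + 6.25 + 0.25 = 20
s = √(20/3) = √6.66667 ≈ 2.582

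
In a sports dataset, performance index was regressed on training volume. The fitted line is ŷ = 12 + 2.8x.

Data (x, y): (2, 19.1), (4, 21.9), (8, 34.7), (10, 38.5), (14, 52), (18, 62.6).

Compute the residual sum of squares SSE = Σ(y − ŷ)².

SSE = 6.96

x=2: ŷ = 12 + 2.8·2 = 17.6; e = 19.1 − 17.6 = 1.5
x=4: ŷ = 12 + 2.8·4 = 23.2; e = 21.9 − 23.2 = -1.3
x=8: ŷ = 12 + 2.8·8 = 34.4; e = 34.7 − 34.4 = 0.3
x=10: ŷ = 12 + 2.8·10 = 40; e = 38.5 − 40 = -1.5
x=14: ŷ = 12 + 2.8·14 = 51.2; e = 52 − 51.2 = 0.8
x=18: ŷ = 12 + 2.8·18 = 62.4; e = 62.6 − 62.4 = 0.2
SSE = 2.25 + 1.69 + 0.09 + 2.25 + 0.64 + 0.04 = 6.96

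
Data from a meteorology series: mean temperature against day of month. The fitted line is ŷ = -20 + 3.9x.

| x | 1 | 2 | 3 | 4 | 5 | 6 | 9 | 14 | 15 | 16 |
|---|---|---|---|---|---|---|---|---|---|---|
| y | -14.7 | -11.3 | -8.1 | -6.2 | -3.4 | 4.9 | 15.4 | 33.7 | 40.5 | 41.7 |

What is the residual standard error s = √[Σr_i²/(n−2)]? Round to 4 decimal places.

s = 1.6621

x=1: ŷ = -20 + 3.9·1 = -16.1; r = -14.7 − (-16.1) = 1.4
x=2: ŷ = -20 + 3.9·2 = -12.2; r = -11.3 − (-12.2) = 0.9
x=3: ŷ = -20 + 3.9·3 = -8.3; r = -8.1 − (-8.3) = 0.2
x=4: ŷ = -20 + 3.9·4 = -4.4; r = -6.2 − (-4.4) = -1.8
x=5: ŷ = -20 + 3.9·5 = -0.5; r = -3.4 − (-0.5) = -2.9
x=6: ŷ = -20 + 3.9·6 = 3.4; r = 4.9 − 3.4 = 1.5
x=9: ŷ = -20 + 3.9·9 = 15.1; r = 15.4 − 15.1 = 0.3
x=14: ŷ = -20 + 3.9·14 = 34.6; r = 33.7 − 34.6 = -0.9
x=15: ŷ = -20 + 3.9·15 = 38.5; r = 40.5 − 38.5 = 2
x=16: ŷ = -20 + 3.9·16 = 42.4; r = 41.7 − 42.4 = -0.7
SSE = 1.96 + 0.81 + 0.04 + 3.24 + 8.41 + 2.25 + 0.09 + 0.81 + 4 + 0.49 = 22.1
s = √(22.1/8) = √2.7625 ≈ 1.6621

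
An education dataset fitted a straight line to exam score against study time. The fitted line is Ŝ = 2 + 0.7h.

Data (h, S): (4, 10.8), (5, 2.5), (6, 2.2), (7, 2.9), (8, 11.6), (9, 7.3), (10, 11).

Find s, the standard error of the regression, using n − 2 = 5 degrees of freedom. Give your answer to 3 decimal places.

h=4: Ŝ = 2 + 0.7·4 = 4.8; r = 10.8 − 4.8 = 6
h=5: Ŝ = 2 + 0.7·5 = 5.5; r = 2.5 − 5.5 = -3
h=6: Ŝ = 2 + 0.7·6 = 6.2; r = 2.2 − 6.2 = -4
h=7: Ŝ = 2 + 0.7·7 = 6.9; r = 2.9 − 6.9 = -4
h=8: Ŝ = 2 + 0.7·8 = 7.6; r = 11.6 − 7.6 = 4
h=9: Ŝ = 2 + 0.7·9 = 8.3; r = 7.3 − 8.3 = -1
h=10: Ŝ = 2 + 0.7·10 = 9; r = 11 − 9 = 2
SSE = 36 + 9 + 16 + 16 + 16 + 1 + 4 = 98
s = √(98/5) = √19.6 ≈ 4.427

s = 4.427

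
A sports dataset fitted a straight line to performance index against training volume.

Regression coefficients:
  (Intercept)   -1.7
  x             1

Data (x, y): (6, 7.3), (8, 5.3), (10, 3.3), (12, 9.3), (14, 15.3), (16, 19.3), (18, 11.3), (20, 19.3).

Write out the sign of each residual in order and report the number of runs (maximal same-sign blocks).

5 runs

x=6: ŷ = -1.7 + 6 = 4.3; r = 7.3 − 4.3 = 3
x=8: ŷ = -1.7 + 8 = 6.3; r = 5.3 − 6.3 = -1
x=10: ŷ = -1.7 + 10 = 8.3; r = 3.3 − 8.3 = -5
x=12: ŷ = -1.7 + 12 = 10.3; r = 9.3 − 10.3 = -1
x=14: ŷ = -1.7 + 14 = 12.3; r = 15.3 − 12.3 = 3
x=16: ŷ = -1.7 + 16 = 14.3; r = 19.3 − 14.3 = 5
x=18: ŷ = -1.7 + 18 = 16.3; r = 11.3 − 16.3 = -5
x=20: ŷ = -1.7 + 20 = 18.3; r = 19.3 − 18.3 = 1
Signs: + − − − + + − +
Runs: +×1, −×3, +×2, −×1, +×1 → 5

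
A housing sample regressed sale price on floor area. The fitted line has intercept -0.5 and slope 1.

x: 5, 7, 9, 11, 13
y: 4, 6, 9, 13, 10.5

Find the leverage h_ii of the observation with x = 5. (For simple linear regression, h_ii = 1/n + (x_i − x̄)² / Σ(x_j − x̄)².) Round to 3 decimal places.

x̄ = (5 + 7 + 9 + 11 + 13)/5 = 9
Σ(x − x̄)² = 16 + 4 + 0 + 4 + 16 = 40
h = 1/5 + (-4)²/40 = 0.2 + 0.4 = 0.600

h = 0.600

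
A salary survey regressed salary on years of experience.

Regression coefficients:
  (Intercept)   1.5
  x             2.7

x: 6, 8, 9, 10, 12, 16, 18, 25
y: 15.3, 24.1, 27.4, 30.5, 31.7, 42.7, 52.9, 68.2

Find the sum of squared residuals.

x=6: ŷ = 1.5 + 2.7·6 = 17.7; e = 15.3 − 17.7 = -2.4
x=8: ŷ = 1.5 + 2.7·8 = 23.1; e = 24.1 − 23.1 = 1
x=9: ŷ = 1.5 + 2.7·9 = 25.8; e = 27.4 − 25.8 = 1.6
x=10: ŷ = 1.5 + 2.7·10 = 28.5; e = 30.5 − 28.5 = 2
x=12: ŷ = 1.5 + 2.7·12 = 33.9; e = 31.7 − 33.9 = -2.2
x=16: ŷ = 1.5 + 2.7·16 = 44.7; e = 42.7 − 44.7 = -2
x=18: ŷ = 1.5 + 2.7·18 = 50.1; e = 52.9 − 50.1 = 2.8
x=25: ŷ = 1.5 + 2.7·25 = 69; e = 68.2 − 69 = -0.8
SSE = 5.76 + 1 + 2.56 + 4 + 4.84 + 4 + 7.84 + 0.64 = 30.64

SSE = 30.64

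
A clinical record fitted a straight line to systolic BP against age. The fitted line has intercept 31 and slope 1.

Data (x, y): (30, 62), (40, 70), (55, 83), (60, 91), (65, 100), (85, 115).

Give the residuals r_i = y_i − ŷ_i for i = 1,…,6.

1, -1, -3, 0, 4, -1

x=30: ŷ = 31 + 30 = 61; r = 62 − 61 = 1
x=40: ŷ = 31 + 40 = 71; r = 70 − 71 = -1
x=55: ŷ = 31 + 55 = 86; r = 83 − 86 = -3
x=60: ŷ = 31 + 60 = 91; r = 91 − 91 = 0
x=65: ŷ = 31 + 65 = 96; r = 100 − 96 = 4
x=85: ŷ = 31 + 85 = 116; r = 115 − 116 = -1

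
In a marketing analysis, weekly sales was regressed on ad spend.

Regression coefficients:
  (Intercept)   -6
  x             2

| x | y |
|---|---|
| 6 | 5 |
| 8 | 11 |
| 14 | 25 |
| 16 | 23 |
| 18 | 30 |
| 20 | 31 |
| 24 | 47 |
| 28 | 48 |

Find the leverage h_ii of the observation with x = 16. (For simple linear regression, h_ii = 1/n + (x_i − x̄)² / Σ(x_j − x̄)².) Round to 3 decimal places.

h = 0.126

x̄ = (6 + 8 + 14 + 16 + 18 + 20 + 24 + 28)/8 = 16.75
Σ(x − x̄)² = 115.562 + 76.5625 + 7.5625 + 0.5625 + 1.5625 + 10.5625 + 52.5625 + 126.562 = 391.5
h = 1/8 + (-0.75)²/391.5 = 0.125 + 0.00143678 = 0.126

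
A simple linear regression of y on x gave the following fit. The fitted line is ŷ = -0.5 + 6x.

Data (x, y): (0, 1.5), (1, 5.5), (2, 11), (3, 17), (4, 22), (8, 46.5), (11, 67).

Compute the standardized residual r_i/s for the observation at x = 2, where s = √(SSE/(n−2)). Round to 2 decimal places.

x=0: ŷ = -0.5 + 6·0 = -0.5; r = 1.5 − (-0.5) = 2
x=1: ŷ = -0.5 + 6·1 = 5.5; r = 5.5 − 5.5 = 0
x=2: ŷ = -0.5 + 6·2 = 11.5; r = 11 − 11.5 = -0.5
x=3: ŷ = -0.5 + 6·3 = 17.5; r = 17 − 17.5 = -0.5
x=4: ŷ = -0.5 + 6·4 = 23.5; r = 22 − 23.5 = -1.5
x=8: ŷ = -0.5 + 6·8 = 47.5; r = 46.5 − 47.5 = -1
x=11: ŷ = -0.5 + 6·11 = 65.5; r = 67 − 65.5 = 1.5
SSE = 4 + 0 + 0.25 + 0.25 + 2.25 + 1 + 2.25 = 10
s = √(10/5) = 1.41421
r/s = -0.5 / 1.41421 = -0.35

-0.35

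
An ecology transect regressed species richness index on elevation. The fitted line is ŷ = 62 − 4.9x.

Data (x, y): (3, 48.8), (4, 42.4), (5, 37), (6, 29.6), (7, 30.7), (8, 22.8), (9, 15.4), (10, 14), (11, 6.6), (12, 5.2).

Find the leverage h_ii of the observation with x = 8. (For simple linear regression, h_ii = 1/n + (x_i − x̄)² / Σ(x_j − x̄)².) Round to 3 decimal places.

x̄ = (3 + 4 + 5 + 6 + 7 + 8 + 9 + 10 + 11 + 12)/10 = 7.5
Σ(x − x̄)² = 20.25 + 12.25 + 6.25 + 2.25 + 0.25 + 0.25 + 2.25 + 6.25 + 12.25 + 20.25 = 82.5
h = 1/10 + (0.5)²/82.5 = 0.1 + 0.0030303 = 0.103

h = 0.103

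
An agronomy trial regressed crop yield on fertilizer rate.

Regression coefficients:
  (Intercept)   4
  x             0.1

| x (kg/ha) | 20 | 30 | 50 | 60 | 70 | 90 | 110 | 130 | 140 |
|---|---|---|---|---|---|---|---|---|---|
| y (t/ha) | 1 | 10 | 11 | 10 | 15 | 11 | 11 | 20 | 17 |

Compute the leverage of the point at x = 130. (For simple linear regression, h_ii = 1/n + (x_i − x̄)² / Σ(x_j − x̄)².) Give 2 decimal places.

x̄ = (20 + 30 + 50 + 60 + 70 + 90 + 110 + 130 + 140)/9 = 77.7778
Σ(x − x̄)² = 3338.27 + 2282.72 + 771.605 + 316.049 + 60.4938 + 149.383 + 1038.27 + 2727.16 + 3871.6 = 14555.6
h = 1/9 + (52.2222)²/14555.6 = 0.111111 + 0.187362 = 0.30

h = 0.30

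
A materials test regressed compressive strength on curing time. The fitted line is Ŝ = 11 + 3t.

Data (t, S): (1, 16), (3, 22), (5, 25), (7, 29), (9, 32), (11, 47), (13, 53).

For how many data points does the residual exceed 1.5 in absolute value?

t=1: Ŝ = 11 + 3·1 = 14; r = 16 − 14 = 2
t=3: Ŝ = 11 + 3·3 = 20; r = 22 − 20 = 2
t=5: Ŝ = 11 + 3·5 = 26; r = 25 − 26 = -1
t=7: Ŝ = 11 + 3·7 = 32; r = 29 − 32 = -3
t=9: Ŝ = 11 + 3·9 = 38; r = 32 − 38 = -6
t=11: Ŝ = 11 + 3·11 = 44; r = 47 − 44 = 3
t=13: Ŝ = 11 + 3·13 = 50; r = 53 − 50 = 3
|r| > 1.5: t=1 (|r|=2), t=3 (|r|=2), t=7 (|r|=3), t=9 (|r|=6), t=11 (|r|=3), t=13 (|r|=3) → 6

6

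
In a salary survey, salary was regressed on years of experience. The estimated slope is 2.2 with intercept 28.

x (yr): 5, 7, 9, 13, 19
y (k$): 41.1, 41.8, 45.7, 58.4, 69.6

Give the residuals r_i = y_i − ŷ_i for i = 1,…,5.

2.1, -1.6, -2.1, 1.8, -0.2

x=5: ŷ = 28 + 2.2·5 = 39; r = 41.1 − 39 = 2.1
x=7: ŷ = 28 + 2.2·7 = 43.4; r = 41.8 − 43.4 = -1.6
x=9: ŷ = 28 + 2.2·9 = 47.8; r = 45.7 − 47.8 = -2.1
x=13: ŷ = 28 + 2.2·13 = 56.6; r = 58.4 − 56.6 = 1.8
x=19: ŷ = 28 + 2.2·19 = 69.8; r = 69.6 − 69.8 = -0.2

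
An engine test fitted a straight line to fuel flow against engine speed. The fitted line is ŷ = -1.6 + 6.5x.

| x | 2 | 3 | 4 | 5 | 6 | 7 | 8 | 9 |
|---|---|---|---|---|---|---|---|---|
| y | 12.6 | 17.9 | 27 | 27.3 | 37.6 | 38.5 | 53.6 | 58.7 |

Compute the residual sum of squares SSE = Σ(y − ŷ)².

SSE = 63.84

x=2: ŷ = -1.6 + 6.5·2 = 11.4; r = 12.6 − 11.4 = 1.2
x=3: ŷ = -1.6 + 6.5·3 = 17.9; r = 17.9 − 17.9 = 0
x=4: ŷ = -1.6 + 6.5·4 = 24.4; r = 27 − 24.4 = 2.6
x=5: ŷ = -1.6 + 6.5·5 = 30.9; r = 27.3 − 30.9 = -3.6
x=6: ŷ = -1.6 + 6.5·6 = 37.4; r = 37.6 − 37.4 = 0.2
x=7: ŷ = -1.6 + 6.5·7 = 43.9; r = 38.5 − 43.9 = -5.4
x=8: ŷ = -1.6 + 6.5·8 = 50.4; r = 53.6 − 50.4 = 3.2
x=9: ŷ = -1.6 + 6.5·9 = 56.9; r = 58.7 − 56.9 = 1.8
SSE = 1.44 + 0 + 6.76 + 12.96 + 0.04 + 29.16 + 10.24 + 3.24 = 63.84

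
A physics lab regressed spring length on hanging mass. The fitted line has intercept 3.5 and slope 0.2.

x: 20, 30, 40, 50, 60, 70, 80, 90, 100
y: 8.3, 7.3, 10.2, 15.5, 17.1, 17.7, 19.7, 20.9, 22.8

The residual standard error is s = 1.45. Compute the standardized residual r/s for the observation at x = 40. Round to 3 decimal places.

-0.897

ŷ = 3.5 + 0.2·40 = 11.5
r = 10.2 − 11.5 = -1.3
r/s = -1.3 / 1.45 = -0.897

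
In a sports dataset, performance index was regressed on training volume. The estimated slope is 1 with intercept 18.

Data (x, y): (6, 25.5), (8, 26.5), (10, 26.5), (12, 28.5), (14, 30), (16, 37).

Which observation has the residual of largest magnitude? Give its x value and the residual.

x=6: ŷ = 18 + 6 = 24; e = 25.5 − 24 = 1.5
x=8: ŷ = 18 + 8 = 26; e = 26.5 − 26 = 0.5
x=10: ŷ = 18 + 10 = 28; e = 26.5 − 28 = -1.5
x=12: ŷ = 18 + 12 = 30; e = 28.5 − 30 = -1.5
x=14: ŷ = 18 + 14 = 32; e = 30 − 32 = -2
x=16: ŷ = 18 + 16 = 34; e = 37 − 34 = 3
Largest |e| is 3 at x = 16, residual 3.

x = 16, e = 3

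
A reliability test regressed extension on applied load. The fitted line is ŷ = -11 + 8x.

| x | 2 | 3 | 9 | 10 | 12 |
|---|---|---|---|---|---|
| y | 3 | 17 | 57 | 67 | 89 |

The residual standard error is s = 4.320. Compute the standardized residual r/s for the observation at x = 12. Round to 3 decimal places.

0.926

ŷ = -11 + 8·12 = 85
r = 89 − 85 = 4
r/s = 4 / 4.320 = 0.926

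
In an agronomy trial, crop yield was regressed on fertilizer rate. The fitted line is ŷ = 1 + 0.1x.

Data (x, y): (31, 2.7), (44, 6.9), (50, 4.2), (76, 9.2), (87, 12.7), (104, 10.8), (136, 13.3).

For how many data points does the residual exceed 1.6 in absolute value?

x=31: ŷ = 1 + 0.1·31 = 4.1; r = 2.7 − 4.1 = -1.4
x=44: ŷ = 1 + 0.1·44 = 5.4; r = 6.9 − 5.4 = 1.5
x=50: ŷ = 1 + 0.1·50 = 6; r = 4.2 − 6 = -1.8
x=76: ŷ = 1 + 0.1·76 = 8.6; r = 9.2 − 8.6 = 0.6
x=87: ŷ = 1 + 0.1·87 = 9.7; r = 12.7 − 9.7 = 3
x=104: ŷ = 1 + 0.1·104 = 11.4; r = 10.8 − 11.4 = -0.6
x=136: ŷ = 1 + 0.1·136 = 14.6; r = 13.3 − 14.6 = -1.3
|r| > 1.6: x=50 (|r|=1.8), x=87 (|r|=3) → 2

2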